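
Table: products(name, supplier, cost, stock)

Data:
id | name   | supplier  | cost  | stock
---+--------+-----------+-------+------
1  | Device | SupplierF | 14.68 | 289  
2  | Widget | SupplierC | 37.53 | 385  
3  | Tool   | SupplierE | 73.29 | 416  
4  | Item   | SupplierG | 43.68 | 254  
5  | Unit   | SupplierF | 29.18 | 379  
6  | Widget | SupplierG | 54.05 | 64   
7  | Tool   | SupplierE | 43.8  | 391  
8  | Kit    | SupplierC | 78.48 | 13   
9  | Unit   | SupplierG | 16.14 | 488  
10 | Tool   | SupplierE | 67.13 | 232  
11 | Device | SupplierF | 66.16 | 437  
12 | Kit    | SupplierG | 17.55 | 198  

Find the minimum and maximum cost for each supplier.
SELECT supplier, MIN(cost), MAX(cost)
FROM products
GROUP BY supplier

Result:
  SupplierC: min=37.53, max=78.48
  SupplierE: min=43.80, max=73.29
  SupplierF: min=14.68, max=66.16
  SupplierG: min=16.14, max=54.05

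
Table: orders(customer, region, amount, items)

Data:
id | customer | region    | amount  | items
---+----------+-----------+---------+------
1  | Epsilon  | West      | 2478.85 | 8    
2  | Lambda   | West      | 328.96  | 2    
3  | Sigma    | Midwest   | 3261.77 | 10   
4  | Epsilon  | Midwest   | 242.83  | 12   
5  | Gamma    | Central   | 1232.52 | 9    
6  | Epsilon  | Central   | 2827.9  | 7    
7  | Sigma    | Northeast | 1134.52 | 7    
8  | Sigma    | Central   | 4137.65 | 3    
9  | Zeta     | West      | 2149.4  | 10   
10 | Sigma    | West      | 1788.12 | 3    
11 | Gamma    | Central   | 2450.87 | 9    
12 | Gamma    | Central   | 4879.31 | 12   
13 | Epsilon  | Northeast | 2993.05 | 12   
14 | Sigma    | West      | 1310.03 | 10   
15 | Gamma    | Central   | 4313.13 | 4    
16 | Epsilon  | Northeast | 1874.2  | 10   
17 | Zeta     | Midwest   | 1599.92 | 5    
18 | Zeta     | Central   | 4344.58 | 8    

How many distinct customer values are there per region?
SELECT region, COUNT(DISTINCT customer)
FROM orders
GROUP BY region

Result:
  Central: 4 distinct
  Midwest: 3 distinct
  Northeast: 2 distinct
  West: 4 distinct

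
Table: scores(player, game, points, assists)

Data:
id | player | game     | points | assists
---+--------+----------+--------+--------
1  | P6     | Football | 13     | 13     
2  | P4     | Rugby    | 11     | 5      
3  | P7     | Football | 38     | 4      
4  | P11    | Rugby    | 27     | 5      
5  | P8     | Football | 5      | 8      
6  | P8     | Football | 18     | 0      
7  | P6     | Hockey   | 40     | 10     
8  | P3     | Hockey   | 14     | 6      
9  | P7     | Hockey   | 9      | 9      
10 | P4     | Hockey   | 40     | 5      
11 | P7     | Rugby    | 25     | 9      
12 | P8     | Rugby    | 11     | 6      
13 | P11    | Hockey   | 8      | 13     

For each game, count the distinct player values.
SELECT game, COUNT(DISTINCT player)
FROM scores
GROUP BY game

Result:
  Football: 3 distinct
  Hockey: 5 distinct
  Rugby: 4 distinct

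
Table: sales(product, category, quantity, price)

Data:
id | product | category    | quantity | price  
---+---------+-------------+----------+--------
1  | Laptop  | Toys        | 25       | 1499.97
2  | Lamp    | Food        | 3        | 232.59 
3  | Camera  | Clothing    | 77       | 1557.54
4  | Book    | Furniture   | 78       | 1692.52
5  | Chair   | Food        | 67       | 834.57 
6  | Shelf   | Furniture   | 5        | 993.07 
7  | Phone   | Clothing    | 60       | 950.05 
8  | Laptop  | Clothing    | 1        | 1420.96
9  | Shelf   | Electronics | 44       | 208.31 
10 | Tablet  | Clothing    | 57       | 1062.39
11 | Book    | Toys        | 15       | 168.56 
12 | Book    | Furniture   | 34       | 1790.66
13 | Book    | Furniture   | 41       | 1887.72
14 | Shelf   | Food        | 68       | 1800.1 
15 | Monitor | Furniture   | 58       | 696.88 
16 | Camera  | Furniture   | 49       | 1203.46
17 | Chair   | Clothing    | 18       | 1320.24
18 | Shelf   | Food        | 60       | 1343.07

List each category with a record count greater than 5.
SELECT category, COUNT(*) as cnt
FROM sales
GROUP BY category
HAVING COUNT(*) > 5

Result:
  Furniture: 6

Note: HAVING filters groups after aggregation, WHERE filters rows before.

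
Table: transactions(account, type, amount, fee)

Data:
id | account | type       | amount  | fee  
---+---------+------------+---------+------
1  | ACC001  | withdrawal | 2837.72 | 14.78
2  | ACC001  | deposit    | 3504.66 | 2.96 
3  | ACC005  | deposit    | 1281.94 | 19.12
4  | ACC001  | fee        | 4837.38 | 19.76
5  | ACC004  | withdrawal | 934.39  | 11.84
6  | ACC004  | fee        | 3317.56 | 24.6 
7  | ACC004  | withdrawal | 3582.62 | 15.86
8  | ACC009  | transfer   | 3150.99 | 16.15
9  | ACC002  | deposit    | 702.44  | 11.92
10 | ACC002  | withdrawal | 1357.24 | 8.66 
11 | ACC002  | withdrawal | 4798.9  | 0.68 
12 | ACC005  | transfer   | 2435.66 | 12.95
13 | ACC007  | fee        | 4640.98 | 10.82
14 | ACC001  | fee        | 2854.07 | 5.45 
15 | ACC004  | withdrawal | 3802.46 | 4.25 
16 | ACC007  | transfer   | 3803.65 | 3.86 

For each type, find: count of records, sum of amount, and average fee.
SELECT type,
       COUNT(*) as cnt,
       SUM(amount) as total_amount,
       AVG(fee) as avg_fee
FROM transactions
GROUP BY type

Result:
  deposit: 3 records, 5489.04 total amount, 11.33 avg fee
  fee: 4 records, 15649.99 total amount, 15.16 avg fee
  transfer: 3 records, 9390.30 total amount, 10.99 avg fee
  withdrawal: 6 records, 17313.33 total amount, 9.35 avg fee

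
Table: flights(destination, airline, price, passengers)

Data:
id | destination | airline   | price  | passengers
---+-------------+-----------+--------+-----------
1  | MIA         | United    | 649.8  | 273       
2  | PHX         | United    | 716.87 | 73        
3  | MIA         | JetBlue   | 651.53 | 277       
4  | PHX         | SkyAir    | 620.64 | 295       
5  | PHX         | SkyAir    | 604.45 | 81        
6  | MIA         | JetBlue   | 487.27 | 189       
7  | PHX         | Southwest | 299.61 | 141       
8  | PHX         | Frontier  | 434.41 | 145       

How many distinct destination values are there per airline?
SELECT airline, COUNT(DISTINCT destination)
FROM flights
GROUP BY airline

Result:
  Frontier: 1 distinct
  JetBlue: 1 distinct
  SkyAir: 1 distinct
  Southwest: 1 distinct
  United: 2 distinct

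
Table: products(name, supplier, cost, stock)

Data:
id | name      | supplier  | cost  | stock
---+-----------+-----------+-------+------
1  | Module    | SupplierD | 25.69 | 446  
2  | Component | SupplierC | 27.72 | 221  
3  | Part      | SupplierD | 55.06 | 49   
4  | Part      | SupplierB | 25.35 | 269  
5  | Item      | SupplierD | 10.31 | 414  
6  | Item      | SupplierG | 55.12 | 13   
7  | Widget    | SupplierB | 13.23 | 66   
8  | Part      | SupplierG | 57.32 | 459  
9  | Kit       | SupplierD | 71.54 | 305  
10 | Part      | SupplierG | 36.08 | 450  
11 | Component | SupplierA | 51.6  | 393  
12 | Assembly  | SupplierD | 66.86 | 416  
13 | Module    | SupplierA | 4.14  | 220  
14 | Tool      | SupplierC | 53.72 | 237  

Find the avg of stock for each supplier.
SELECT supplier, AVG(stock) as result
FROM products
GROUP BY supplier

Result:
  SupplierA: 306.50
  SupplierB: 167.50
  SupplierC: 229.00
  SupplierD: 326.00
  SupplierG: 307.33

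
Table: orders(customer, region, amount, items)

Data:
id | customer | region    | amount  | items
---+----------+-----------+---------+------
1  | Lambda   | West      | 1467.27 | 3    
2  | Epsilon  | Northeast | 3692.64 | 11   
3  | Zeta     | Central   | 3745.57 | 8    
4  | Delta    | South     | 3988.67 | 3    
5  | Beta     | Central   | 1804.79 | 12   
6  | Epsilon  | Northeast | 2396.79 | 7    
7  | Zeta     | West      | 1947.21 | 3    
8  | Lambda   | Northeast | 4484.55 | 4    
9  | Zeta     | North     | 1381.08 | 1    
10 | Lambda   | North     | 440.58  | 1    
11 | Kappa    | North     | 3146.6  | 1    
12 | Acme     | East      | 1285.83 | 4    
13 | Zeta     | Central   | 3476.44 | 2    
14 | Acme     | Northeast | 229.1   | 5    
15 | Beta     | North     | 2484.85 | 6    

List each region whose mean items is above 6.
SELECT region, AVG(items)
FROM orders
GROUP BY region
HAVING AVG(items) > 6

Result:
  Central: avg=7.33
  Northeast: avg=6.75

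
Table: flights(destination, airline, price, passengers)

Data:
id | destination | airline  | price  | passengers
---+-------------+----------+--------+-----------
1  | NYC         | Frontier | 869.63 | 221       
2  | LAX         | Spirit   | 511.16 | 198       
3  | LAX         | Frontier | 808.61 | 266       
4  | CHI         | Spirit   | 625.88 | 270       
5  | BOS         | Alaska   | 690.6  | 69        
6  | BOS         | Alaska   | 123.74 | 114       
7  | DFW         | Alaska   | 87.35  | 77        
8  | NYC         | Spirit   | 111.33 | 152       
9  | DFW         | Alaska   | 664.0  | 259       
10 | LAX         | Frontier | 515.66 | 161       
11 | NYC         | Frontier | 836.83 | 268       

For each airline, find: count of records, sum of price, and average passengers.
SELECT airline,
       COUNT(*) as cnt,
       SUM(price) as total_price,
       AVG(passengers) as avg_passengers
FROM flights
GROUP BY airline

Result:
  Alaska: 4 records, 1565.69 total price, 129.75 avg passengers
  Frontier: 4 records, 3030.73 total price, 229.00 avg passengers
  Spirit: 3 records, 1248.37 total price, 206.67 avg passengers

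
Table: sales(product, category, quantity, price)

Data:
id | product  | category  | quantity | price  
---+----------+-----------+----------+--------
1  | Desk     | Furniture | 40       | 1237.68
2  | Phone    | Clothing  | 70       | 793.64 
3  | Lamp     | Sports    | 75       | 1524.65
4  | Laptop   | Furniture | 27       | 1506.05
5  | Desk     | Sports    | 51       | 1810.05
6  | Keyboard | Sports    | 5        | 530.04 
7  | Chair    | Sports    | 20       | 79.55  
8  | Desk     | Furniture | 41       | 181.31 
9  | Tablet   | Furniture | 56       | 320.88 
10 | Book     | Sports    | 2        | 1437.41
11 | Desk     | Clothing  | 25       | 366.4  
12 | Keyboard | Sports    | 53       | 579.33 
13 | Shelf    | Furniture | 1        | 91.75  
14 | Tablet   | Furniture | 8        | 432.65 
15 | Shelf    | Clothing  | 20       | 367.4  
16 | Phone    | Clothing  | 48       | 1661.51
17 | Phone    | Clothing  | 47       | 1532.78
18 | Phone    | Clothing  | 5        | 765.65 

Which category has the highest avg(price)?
SELECT category, AVG(price) as val
FROM sales
GROUP BY category
ORDER BY val DESC
LIMIT 1

Result: Sports with avg(price) = 993.51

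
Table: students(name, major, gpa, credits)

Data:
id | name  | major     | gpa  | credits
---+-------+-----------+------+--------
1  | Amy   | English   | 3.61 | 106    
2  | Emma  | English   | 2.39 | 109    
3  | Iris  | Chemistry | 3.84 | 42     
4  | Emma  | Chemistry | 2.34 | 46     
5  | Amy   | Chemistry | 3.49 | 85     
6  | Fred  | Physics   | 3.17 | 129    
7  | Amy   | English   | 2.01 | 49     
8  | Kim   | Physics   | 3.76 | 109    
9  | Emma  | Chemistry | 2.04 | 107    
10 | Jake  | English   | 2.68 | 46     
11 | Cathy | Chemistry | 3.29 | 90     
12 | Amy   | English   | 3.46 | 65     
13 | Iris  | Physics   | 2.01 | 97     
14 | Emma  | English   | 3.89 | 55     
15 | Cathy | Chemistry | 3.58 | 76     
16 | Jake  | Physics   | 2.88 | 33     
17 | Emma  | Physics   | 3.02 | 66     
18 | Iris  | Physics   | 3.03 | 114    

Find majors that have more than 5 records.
SELECT major, COUNT(*) as cnt
FROM students
GROUP BY major
HAVING COUNT(*) > 5

Result:
  Chemistry: 6
  English: 6
  Physics: 6

Note: HAVING filters groups after aggregation, WHERE filters rows before.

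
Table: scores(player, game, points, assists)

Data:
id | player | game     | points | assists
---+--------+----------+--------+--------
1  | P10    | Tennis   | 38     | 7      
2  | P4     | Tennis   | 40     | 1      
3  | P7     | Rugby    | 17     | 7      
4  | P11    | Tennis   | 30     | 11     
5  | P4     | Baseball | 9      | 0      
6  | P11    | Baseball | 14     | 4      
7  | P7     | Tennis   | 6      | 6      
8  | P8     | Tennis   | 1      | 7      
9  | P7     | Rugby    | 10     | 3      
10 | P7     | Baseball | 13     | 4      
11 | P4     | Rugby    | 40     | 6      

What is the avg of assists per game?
SELECT game, AVG(assists) as result
FROM scores
GROUP BY game

Result:
  Baseball: 2.67
  Rugby: 5.33
  Tennis: 6.40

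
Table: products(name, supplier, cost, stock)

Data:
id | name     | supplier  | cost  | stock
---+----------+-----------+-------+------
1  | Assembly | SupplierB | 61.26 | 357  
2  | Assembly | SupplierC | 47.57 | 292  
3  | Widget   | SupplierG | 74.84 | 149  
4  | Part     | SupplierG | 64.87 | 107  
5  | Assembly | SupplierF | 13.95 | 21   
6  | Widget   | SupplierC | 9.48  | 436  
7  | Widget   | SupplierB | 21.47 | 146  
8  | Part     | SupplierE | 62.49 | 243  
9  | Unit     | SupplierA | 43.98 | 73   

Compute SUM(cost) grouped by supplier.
SELECT supplier, SUM(cost) as result
FROM products
GROUP BY supplier

Result:
  SupplierA: 43.98
  SupplierB: 82.73
  SupplierC: 57.05
  SupplierE: 62.49
  SupplierF: 13.95
  SupplierG: 139.71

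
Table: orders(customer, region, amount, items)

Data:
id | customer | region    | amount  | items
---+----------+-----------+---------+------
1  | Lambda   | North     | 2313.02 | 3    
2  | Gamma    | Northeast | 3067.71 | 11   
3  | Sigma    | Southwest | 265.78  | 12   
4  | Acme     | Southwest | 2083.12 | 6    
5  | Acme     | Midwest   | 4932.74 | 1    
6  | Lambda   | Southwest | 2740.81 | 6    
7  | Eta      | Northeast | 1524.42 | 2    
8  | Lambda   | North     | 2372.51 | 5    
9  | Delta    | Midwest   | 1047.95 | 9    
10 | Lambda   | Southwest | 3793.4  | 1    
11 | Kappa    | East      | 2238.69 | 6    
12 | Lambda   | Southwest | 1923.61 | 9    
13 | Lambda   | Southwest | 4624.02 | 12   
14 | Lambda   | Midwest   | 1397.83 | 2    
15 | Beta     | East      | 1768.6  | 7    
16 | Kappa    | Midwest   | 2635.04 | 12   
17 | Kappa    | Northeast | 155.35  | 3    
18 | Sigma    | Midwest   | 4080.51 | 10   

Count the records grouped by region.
SELECT region, COUNT(*) as count
FROM orders
GROUP BY region

Result:
  East: 2
  Midwest: 5
  North: 2
  Northeast: 3
  Southwest: 6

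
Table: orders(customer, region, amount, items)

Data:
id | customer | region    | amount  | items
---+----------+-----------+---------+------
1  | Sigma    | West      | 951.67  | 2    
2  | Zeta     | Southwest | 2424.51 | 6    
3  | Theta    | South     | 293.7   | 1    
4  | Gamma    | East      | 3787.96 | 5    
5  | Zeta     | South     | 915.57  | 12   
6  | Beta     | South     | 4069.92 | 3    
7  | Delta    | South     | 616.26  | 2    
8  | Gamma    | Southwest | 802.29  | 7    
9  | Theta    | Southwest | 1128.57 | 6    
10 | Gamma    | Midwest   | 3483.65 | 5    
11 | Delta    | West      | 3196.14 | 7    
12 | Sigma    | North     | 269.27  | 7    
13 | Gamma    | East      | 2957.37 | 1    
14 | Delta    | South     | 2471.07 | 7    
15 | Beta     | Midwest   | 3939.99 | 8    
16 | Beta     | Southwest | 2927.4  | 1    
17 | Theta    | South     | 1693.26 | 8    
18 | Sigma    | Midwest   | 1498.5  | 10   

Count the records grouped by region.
SELECT region, COUNT(*) as count
FROM orders
GROUP BY region

Result:
  East: 2
  Midwest: 3
  North: 1
  South: 6
  Southwest: 4
  West: 2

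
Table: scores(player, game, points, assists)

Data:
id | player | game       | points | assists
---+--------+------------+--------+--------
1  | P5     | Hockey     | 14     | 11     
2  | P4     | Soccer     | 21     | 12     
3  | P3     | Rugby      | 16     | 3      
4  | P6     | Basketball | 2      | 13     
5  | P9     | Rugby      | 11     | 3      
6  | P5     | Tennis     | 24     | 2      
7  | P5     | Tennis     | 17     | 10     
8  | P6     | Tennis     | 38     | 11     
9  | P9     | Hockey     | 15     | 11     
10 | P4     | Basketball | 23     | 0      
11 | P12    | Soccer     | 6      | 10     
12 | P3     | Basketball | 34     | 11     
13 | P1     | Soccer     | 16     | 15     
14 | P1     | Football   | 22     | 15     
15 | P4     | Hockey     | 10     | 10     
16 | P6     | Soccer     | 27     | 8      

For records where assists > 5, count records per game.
SELECT game, COUNT(*)
FROM scores
WHERE assists > 5
GROUP BY game

Note: WHERE filters rows before grouping.

Result:
  Basketball: 2
  Football: 1
  Hockey: 3
  Soccer: 4
  Tennis: 2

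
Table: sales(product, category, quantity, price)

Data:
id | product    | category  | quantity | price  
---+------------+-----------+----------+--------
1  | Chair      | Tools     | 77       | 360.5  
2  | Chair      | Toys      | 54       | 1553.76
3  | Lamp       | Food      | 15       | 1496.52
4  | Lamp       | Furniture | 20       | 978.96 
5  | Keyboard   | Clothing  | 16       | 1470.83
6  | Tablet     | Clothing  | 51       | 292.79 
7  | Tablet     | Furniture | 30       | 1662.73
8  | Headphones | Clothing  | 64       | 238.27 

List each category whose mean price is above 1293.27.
SELECT category, AVG(price)
FROM sales
GROUP BY category
HAVING AVG(price) > 1293.27

Result:
  Food: avg=1496.52
  Furniture: avg=1320.85
  Toys: avg=1553.76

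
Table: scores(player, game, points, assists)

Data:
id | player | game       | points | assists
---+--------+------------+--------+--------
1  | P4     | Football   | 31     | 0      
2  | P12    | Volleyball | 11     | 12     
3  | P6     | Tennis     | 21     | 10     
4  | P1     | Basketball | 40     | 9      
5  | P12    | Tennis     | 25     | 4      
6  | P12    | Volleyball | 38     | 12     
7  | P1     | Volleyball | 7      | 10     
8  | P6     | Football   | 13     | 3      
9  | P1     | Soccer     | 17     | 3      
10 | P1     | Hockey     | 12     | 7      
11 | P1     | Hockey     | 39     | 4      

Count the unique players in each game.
SELECT game, COUNT(DISTINCT player)
FROM scores
GROUP BY game

Result:
  Basketball: 1 distinct
  Football: 2 distinct
  Hockey: 1 distinct
  Soccer: 1 distinct
  Tennis: 2 distinct
  Volleyball: 2 distinct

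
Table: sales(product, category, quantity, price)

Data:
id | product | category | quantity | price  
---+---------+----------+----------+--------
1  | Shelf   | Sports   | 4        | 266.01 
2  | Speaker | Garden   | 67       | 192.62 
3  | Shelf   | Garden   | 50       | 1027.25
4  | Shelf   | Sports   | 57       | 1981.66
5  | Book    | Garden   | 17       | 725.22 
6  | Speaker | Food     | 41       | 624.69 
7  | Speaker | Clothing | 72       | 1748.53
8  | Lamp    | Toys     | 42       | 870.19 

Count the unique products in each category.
SELECT category, COUNT(DISTINCT product)
FROM sales
GROUP BY category

Result:
  Clothing: 1 distinct
  Food: 1 distinct
  Garden: 3 distinct
  Sports: 1 distinct
  Toys: 1 distinct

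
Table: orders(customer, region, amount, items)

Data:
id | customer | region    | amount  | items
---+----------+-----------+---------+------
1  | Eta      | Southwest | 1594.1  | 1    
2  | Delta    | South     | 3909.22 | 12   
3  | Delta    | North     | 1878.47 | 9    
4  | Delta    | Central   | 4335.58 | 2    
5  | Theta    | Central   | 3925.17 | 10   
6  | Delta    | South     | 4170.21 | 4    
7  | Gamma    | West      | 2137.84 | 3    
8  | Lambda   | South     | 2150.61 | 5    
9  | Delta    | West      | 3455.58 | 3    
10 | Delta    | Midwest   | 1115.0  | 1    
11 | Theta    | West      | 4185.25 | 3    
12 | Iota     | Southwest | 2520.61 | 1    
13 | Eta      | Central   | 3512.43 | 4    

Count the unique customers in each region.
SELECT region, COUNT(DISTINCT customer)
FROM orders
GROUP BY region

Result:
  Central: 3 distinct
  Midwest: 1 distinct
  North: 1 distinct
  South: 2 distinct
  Southwest: 2 distinct
  West: 3 distinct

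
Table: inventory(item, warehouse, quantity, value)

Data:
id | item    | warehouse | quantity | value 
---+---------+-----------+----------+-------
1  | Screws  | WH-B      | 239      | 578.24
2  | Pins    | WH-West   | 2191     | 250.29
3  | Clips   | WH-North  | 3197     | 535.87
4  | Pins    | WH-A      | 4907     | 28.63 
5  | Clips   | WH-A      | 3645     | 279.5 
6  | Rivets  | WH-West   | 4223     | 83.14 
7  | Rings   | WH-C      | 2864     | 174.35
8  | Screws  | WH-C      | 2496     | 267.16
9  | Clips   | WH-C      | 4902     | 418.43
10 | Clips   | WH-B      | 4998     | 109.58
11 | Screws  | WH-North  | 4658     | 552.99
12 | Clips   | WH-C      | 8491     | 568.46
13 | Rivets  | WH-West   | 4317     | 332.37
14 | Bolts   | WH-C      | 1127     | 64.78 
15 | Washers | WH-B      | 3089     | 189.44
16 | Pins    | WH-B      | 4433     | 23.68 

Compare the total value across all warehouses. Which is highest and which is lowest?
SELECT warehouse, SUM(value)
FROM inventory
GROUP BY warehouse
ORDER BY SUM(value)

All groups:
  WH-A: 308.13
  WH-West: 665.80
  WH-B: 900.94
  WH-North: 1088.86
  WH-C: 1493.18

Highest: WH-C (1493.18)
Lowest: WH-A (308.13)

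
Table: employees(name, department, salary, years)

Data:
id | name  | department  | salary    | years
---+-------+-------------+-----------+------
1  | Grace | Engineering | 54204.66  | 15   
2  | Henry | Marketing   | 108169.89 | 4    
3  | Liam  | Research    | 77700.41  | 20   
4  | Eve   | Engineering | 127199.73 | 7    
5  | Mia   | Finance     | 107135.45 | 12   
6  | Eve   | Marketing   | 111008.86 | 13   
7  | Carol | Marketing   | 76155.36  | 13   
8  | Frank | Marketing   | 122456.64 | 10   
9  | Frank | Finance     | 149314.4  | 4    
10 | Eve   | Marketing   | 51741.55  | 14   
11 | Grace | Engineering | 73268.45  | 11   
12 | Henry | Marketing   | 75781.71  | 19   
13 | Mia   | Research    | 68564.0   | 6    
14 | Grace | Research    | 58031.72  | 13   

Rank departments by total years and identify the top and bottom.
SELECT department, SUM(years)
FROM employees
GROUP BY department
ORDER BY SUM(years)

All groups:
  Finance: 16
  Engineering: 33
  Research: 39
  Marketing: 73

Highest: Marketing (73)
Lowest: Finance (16)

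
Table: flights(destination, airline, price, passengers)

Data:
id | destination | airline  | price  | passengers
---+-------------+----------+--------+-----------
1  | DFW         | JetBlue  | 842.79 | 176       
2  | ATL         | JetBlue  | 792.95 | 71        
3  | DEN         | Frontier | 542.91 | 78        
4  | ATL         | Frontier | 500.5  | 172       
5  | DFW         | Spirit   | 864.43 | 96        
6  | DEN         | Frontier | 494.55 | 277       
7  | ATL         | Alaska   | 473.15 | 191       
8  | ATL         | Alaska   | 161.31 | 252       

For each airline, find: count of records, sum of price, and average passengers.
SELECT airline,
       COUNT(*) as cnt,
       SUM(price) as total_price,
       AVG(passengers) as avg_passengers
FROM flights
GROUP BY airline

Result:
  Alaska: 2 records, 634.46 total price, 221.50 avg passengers
  Frontier: 3 records, 1537.96 total price, 175.67 avg passengers
  JetBlue: 2 records, 1635.74 total price, 123.50 avg passengers
  Spirit: 1 records, 864.43 total price, 96.00 avg passengers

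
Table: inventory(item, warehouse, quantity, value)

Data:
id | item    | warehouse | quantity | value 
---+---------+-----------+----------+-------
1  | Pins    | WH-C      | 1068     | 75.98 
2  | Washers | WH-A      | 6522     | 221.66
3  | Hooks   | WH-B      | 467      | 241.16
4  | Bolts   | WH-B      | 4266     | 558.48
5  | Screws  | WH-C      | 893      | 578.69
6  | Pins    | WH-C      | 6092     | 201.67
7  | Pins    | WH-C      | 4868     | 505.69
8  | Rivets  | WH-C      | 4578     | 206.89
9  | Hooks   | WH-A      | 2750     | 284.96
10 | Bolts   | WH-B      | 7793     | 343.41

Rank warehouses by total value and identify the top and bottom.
SELECT warehouse, SUM(value)
FROM inventory
GROUP BY warehouse
ORDER BY SUM(value)

All groups:
  WH-A: 506.62
  WH-B: 1143.05
  WH-C: 1568.92

Highest: WH-C (1568.92)
Lowest: WH-A (506.62)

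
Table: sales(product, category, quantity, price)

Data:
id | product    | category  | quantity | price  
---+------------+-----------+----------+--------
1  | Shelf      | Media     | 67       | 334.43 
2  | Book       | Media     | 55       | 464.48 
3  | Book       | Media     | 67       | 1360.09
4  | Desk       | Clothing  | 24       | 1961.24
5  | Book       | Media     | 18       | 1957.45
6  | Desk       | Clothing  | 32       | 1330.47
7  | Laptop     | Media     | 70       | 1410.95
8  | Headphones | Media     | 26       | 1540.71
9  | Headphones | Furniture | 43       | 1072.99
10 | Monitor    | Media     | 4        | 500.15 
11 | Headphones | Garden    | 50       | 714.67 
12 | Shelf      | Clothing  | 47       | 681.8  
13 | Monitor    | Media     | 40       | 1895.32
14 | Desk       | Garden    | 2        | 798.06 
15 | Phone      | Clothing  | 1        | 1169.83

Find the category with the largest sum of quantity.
SELECT category, SUM(quantity) as val
FROM sales
GROUP BY category
ORDER BY val DESC
LIMIT 1

Result: Media with sum(quantity) = 347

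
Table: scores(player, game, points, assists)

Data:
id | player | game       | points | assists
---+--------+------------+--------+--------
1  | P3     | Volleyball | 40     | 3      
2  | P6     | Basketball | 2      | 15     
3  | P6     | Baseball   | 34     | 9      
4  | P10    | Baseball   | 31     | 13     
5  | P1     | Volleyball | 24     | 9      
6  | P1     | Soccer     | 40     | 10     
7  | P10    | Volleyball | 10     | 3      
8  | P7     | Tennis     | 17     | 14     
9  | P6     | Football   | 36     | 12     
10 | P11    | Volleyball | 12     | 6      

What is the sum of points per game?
SELECT game, SUM(points) as result
FROM scores
GROUP BY game

Result:
  Baseball: 65
  Basketball: 2
  Football: 36
  Soccer: 40
  Tennis: 17
  Volleyball: 86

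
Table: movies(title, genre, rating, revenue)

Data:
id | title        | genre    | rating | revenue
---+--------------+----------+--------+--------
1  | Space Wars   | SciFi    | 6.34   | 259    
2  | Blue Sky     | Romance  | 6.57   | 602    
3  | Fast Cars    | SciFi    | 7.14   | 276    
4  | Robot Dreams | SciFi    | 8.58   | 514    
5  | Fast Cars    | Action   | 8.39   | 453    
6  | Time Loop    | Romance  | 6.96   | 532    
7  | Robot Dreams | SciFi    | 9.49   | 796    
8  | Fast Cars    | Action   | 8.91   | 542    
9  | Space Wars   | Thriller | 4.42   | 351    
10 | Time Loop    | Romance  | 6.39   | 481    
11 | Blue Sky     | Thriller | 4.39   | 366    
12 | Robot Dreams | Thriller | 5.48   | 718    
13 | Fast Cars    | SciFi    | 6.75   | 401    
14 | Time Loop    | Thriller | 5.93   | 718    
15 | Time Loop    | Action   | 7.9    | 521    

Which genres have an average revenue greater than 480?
SELECT genre, AVG(revenue)
FROM movies
GROUP BY genre
HAVING AVG(revenue) > 480

Result:
  Action: avg=505.33
  Romance: avg=538.33
  Thriller: avg=538.25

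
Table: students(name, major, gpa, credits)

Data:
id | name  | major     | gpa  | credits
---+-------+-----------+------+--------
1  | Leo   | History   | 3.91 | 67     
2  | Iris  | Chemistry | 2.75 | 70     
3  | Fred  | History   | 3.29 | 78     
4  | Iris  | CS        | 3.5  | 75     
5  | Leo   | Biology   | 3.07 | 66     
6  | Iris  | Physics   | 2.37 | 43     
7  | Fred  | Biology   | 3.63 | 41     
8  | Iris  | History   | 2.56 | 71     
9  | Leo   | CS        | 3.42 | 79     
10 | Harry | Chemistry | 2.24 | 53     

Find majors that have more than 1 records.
SELECT major, COUNT(*) as cnt
FROM students
GROUP BY major
HAVING COUNT(*) > 1

Result:
  Biology: 2
  CS: 2
  Chemistry: 2
  History: 3

Note: HAVING filters groups after aggregation, WHERE filters rows before.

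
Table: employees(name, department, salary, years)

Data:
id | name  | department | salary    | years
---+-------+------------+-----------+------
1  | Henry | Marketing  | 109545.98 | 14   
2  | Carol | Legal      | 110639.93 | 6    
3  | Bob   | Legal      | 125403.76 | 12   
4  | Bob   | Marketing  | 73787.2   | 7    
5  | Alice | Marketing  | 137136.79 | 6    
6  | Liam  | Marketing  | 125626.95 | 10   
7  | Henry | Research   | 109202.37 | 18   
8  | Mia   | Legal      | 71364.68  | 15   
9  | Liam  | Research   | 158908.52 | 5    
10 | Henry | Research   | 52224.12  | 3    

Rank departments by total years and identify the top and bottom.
SELECT department, SUM(years)
FROM employees
GROUP BY department
ORDER BY SUM(years)

All groups:
  Research: 26
  Legal: 33
  Marketing: 37

Highest: Marketing (37)
Lowest: Research (26)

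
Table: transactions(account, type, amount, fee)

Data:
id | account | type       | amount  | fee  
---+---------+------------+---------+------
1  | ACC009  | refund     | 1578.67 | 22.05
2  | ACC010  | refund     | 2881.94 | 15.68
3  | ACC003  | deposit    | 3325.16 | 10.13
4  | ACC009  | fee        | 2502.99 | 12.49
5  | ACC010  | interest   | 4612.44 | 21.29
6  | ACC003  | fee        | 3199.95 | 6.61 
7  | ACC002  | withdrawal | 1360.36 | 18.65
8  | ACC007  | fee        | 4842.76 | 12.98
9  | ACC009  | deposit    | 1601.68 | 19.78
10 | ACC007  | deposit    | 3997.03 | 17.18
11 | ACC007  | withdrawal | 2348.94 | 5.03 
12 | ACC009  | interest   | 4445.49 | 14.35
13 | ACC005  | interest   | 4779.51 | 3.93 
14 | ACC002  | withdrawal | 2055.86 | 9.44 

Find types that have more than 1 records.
SELECT type, COUNT(*) as cnt
FROM transactions
GROUP BY type
HAVING COUNT(*) > 1

Result:
  deposit: 3
  fee: 3
  interest: 3
  refund: 2
  withdrawal: 3

Note: HAVING filters groups after aggregation, WHERE filters rows before.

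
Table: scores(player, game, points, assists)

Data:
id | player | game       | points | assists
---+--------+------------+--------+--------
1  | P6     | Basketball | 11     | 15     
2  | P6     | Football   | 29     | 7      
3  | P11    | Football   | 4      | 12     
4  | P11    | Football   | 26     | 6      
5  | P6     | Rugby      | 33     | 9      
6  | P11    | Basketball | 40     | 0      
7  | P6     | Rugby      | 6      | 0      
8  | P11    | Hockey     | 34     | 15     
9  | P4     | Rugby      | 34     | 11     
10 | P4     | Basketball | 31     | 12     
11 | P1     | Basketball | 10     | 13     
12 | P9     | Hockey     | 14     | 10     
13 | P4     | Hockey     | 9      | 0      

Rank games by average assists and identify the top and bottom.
SELECT game, AVG(assists)
FROM scores
GROUP BY game
ORDER BY AVG(assists)

All groups:
  Rugby: 6.67
  Football: 8.33
  Hockey: 8.33
  Basketball: 10.00

Highest: Basketball (10.00)
Lowest: Rugby (6.67)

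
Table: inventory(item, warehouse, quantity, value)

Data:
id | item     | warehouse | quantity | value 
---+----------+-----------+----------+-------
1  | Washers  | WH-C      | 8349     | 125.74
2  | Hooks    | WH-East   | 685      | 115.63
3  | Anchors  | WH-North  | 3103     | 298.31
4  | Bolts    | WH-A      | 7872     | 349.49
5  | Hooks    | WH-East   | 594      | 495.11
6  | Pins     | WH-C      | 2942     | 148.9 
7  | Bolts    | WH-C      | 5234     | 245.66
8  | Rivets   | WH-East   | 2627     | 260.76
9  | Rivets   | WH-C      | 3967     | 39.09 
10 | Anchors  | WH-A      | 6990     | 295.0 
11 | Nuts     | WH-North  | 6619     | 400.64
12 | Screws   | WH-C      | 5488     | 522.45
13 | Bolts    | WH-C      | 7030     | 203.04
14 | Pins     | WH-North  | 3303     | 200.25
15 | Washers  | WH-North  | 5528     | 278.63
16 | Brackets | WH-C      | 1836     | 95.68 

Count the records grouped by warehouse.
SELECT warehouse, COUNT(*) as count
FROM inventory
GROUP BY warehouse

Result:
  WH-A: 2
  WH-C: 7
  WH-East: 3
  WH-North: 4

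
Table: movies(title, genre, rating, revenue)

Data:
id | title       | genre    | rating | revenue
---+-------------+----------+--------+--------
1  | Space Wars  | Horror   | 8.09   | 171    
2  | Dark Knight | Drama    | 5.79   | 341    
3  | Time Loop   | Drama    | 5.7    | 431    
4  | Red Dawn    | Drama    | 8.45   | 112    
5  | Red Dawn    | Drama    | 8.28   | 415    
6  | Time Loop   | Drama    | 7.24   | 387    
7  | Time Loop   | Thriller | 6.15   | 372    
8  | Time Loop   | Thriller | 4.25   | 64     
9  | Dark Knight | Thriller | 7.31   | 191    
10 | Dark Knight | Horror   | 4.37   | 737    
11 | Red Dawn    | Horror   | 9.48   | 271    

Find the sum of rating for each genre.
SELECT genre, SUM(rating) as result
FROM movies
GROUP BY genre

Result:
  Drama: 35.46
  Horror: 21.94
  Thriller: 17.71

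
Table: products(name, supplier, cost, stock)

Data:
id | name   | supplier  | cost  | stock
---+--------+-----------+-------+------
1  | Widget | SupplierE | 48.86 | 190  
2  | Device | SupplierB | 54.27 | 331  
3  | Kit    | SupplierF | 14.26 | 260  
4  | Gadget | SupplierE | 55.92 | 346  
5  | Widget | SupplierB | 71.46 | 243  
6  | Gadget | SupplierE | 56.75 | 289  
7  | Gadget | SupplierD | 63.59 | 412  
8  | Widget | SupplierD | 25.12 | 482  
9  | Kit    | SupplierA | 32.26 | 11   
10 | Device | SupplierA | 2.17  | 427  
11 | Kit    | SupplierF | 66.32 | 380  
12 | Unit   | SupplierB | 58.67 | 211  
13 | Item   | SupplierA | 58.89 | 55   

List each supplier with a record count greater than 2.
SELECT supplier, COUNT(*) as cnt
FROM products
GROUP BY supplier
HAVING COUNT(*) > 2

Result:
  SupplierA: 3
  SupplierB: 3
  SupplierE: 3

Note: HAVING filters groups after aggregation, WHERE filters rows before.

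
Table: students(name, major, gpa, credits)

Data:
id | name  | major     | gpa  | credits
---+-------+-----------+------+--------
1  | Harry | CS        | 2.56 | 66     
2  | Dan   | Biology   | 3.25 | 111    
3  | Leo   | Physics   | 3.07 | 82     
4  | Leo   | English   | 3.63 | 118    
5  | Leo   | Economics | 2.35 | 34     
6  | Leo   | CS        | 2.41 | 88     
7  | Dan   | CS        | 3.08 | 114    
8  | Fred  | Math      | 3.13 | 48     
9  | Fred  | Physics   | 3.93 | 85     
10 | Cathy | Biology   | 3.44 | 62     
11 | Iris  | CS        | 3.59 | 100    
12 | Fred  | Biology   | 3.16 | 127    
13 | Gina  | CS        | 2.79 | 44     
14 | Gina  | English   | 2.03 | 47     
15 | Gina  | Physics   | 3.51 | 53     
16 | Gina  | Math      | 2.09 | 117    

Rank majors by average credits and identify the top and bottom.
SELECT major, AVG(credits)
FROM students
GROUP BY major
ORDER BY AVG(credits)

All groups:
  Economics: 34.00
  Physics: 73.33
  CS: 82.40
  English: 82.50
  Math: 82.50
  Biology: 100.00

Highest: Biology (100.00)
Lowest: Economics (34.00)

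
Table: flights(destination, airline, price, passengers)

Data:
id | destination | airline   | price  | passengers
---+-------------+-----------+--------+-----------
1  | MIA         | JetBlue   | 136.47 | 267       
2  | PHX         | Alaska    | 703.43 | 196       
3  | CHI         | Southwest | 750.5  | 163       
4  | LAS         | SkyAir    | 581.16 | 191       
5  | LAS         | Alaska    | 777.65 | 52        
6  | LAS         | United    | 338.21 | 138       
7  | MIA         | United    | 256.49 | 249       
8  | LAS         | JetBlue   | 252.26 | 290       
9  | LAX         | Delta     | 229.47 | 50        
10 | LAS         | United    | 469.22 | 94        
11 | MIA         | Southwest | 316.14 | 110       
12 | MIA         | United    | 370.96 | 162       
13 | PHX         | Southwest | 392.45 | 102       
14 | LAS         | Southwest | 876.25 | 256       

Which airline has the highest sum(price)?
SELECT airline, SUM(price) as val
FROM flights
GROUP BY airline
ORDER BY val DESC
LIMIT 1

Result: Southwest with sum(price) = 2335.34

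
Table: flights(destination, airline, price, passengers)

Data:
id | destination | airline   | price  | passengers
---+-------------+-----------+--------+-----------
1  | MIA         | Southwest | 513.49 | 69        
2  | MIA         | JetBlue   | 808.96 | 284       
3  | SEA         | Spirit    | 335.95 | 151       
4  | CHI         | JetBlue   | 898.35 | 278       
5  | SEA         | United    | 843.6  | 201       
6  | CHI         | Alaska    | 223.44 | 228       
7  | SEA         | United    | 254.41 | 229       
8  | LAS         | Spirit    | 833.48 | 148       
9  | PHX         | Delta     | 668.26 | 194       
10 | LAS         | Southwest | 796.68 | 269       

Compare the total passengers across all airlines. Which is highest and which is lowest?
SELECT airline, SUM(passengers)
FROM flights
GROUP BY airline
ORDER BY SUM(passengers)

All groups:
  Delta: 194
  Alaska: 228
  Spirit: 299
  Southwest: 338
  United: 430
  JetBlue: 562

Highest: JetBlue (562)
Lowest: Delta (194)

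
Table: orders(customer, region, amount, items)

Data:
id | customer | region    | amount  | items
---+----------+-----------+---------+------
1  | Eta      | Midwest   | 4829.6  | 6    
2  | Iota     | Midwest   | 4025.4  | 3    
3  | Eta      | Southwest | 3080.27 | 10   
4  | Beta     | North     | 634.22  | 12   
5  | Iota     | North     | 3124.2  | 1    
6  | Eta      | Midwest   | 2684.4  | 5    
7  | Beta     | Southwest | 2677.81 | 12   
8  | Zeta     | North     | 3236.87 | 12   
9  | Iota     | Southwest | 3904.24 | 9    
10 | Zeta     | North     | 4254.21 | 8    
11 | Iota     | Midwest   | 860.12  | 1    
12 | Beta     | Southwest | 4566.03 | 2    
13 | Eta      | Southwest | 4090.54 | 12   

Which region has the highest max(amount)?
SELECT region, MAX(amount) as val
FROM orders
GROUP BY region
ORDER BY val DESC
LIMIT 1

Result: Midwest with max(amount) = 4829.60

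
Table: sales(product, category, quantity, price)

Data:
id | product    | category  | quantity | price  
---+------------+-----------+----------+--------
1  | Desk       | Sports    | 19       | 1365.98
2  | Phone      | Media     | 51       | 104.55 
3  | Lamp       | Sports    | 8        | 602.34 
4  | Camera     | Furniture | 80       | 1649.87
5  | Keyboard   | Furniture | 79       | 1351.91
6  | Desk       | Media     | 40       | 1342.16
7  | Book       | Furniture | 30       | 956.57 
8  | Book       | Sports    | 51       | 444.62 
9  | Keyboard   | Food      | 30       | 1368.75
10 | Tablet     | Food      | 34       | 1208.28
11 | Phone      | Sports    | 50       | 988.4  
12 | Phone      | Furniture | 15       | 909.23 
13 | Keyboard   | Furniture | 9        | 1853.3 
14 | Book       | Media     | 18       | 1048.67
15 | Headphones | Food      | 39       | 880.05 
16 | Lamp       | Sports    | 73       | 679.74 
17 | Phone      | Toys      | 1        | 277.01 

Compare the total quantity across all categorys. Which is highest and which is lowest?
SELECT category, SUM(quantity)
FROM sales
GROUP BY category
ORDER BY SUM(quantity)

All groups:
  Toys: 1
  Food: 103
  Media: 109
  Sports: 201
  Furniture: 213

Highest: Furniture (213)
Lowest: Toys (1)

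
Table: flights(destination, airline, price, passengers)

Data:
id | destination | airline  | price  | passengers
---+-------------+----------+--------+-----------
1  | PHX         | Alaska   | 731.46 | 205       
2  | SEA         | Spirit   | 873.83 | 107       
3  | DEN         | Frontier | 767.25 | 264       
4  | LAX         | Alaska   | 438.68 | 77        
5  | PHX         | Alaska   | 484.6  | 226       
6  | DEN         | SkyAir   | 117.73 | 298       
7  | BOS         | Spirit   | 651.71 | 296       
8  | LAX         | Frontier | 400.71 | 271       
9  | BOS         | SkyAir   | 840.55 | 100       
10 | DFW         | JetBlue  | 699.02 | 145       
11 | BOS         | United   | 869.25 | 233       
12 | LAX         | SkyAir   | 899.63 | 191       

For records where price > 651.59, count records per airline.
SELECT airline, COUNT(*)
FROM flights
WHERE price > 651.59
GROUP BY airline

Note: WHERE filters rows before grouping.

Result:
  Alaska: 1
  Frontier: 1
  JetBlue: 1
  SkyAir: 2
  Spirit: 2
  United: 1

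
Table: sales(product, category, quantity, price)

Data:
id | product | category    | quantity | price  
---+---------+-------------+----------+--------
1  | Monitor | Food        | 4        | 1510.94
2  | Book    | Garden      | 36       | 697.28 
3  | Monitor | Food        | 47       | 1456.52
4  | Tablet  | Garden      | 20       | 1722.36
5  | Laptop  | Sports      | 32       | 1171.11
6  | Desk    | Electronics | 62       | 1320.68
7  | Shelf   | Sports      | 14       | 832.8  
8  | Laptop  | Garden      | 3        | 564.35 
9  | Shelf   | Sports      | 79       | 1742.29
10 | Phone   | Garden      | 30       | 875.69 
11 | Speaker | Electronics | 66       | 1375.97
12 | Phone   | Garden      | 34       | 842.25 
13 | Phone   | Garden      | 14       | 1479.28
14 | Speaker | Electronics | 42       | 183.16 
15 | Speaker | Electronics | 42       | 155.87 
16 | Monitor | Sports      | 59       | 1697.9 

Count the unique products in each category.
SELECT category, COUNT(DISTINCT product)
FROM sales
GROUP BY category

Result:
  Electronics: 2 distinct
  Food: 1 distinct
  Garden: 4 distinct
  Sports: 3 distinct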